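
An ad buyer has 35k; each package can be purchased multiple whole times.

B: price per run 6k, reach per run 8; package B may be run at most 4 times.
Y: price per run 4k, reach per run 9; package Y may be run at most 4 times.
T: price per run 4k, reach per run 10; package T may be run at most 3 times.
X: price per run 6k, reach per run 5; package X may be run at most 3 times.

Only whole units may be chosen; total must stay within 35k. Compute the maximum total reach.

74

Take 1×B, 4×Y, and 3×T: price 34 ≤ 35, reach 1·8 + 4·9 + 3·10 = 74.
T has the best ratio (10/4) and is taken to its limit of 3; remaining capacity is filled optimally with the others.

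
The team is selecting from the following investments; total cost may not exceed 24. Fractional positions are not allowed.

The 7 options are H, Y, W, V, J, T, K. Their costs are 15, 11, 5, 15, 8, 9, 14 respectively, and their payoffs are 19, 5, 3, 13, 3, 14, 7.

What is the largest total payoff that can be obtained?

H + W: cost 15 + 5 = 20 ≤ 24, payoff 19 + 3 = 22.
V + T: cost 15 + 9 = 24 ≤ 24, payoff 13 + 14 = 27.
H + T: cost 15 + 9 = 24 ≤ 24, payoff 19 + 14 = 33.
Best is H and T with total payoff 33.

33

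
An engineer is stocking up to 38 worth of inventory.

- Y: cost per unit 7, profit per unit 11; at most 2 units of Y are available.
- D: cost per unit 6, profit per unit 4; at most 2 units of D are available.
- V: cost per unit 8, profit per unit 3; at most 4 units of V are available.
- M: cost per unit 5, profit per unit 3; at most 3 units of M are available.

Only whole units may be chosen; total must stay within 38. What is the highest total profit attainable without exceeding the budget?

Y has the best ratio (11/7); taking only Y gives at most 2×11 = 22 (stopped by the supply cap of 2).
Mixing does better — 2×Y, 2×D, and 2×M: cost 36 ≤ 38, profit 2·11 + 2·4 + 2·3 = 36.

36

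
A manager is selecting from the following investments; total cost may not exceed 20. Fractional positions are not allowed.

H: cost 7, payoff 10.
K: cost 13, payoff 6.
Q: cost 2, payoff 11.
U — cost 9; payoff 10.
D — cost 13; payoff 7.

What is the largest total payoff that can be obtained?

H + Q: cost 7 + 2 = 9 ≤ 20, payoff 10 + 11 = 21.
H + Q + U: cost 7 + 2 + 9 = 18 ≤ 20, payoff 10 + 11 + 10 = 31.
Best is H, Q, and U with total payoff 31.

31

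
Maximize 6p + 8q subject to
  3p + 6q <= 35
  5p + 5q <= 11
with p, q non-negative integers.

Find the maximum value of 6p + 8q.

16

Relaxing integrality, the LP optimum is 17.60 at (p,q) = (0, 2.2), which is not an integer point.
(p,q)=(0,2): 3·0+6·2=12≤35, 5·0+5·2=10≤11, objective 16.
(p,q)=(1,1): 3·1+6·1=9≤35, 5·1+5·1=10≤11, objective 14.
(p,q)=(0,1): 3·0+6·1=6≤35, 5·0+5·1=5≤11, objective 8.
The best lattice point is (0,2), giving 16.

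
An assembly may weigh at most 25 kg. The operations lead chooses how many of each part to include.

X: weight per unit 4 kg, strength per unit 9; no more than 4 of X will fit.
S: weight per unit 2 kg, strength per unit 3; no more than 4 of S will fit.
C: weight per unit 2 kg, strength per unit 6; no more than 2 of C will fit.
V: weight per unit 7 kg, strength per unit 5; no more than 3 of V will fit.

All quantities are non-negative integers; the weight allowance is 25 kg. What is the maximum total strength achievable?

54

C has the best ratio (6/2); taking only C gives at most 2×6 = 12 (stopped by the supply cap of 2).
Mixing does better — 4×X, 2×S, and 2×C: weight 24 ≤ 25, strength 4·9 + 2·3 + 2·6 = 54.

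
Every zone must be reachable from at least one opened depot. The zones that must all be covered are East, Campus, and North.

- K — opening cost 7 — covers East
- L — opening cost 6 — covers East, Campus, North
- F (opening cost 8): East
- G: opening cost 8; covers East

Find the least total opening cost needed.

6

This is a weighted set-cover instance.
L alone covers East, Campus, North — every zone.
Total opening cost: 6.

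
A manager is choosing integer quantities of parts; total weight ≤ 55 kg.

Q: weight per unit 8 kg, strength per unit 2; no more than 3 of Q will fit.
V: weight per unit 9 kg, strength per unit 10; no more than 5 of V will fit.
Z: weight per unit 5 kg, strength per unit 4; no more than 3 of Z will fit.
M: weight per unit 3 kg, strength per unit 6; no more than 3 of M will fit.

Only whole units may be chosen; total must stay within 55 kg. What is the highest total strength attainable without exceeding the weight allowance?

4×V, 2×Z, and 3×M: weight 55 ≤ 55, strength 4·10 + 2·4 + 3·6 = 66.
5×V and 3×M: weight 54 ≤ 55, strength 5·10 + 3·6 = 68.
Best is 68.

68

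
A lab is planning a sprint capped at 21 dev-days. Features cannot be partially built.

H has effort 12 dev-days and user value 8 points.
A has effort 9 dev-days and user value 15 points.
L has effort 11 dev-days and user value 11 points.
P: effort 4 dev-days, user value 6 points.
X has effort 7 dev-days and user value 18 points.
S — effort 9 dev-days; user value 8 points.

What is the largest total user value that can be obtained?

Treat it as a binary knapsack problem.
P + X + S: effort 4 + 7 + 9 = 20 ≤ 21, user value 6 + 18 + 8 = 32.
A + P + X: effort 9 + 4 + 7 = 20 ≤ 21, user value 15 + 6 + 18 = 39.
A + X: effort 9 + 7 = 16 ≤ 21, user value 15 + 18 = 33.
Best is A, P, and X with total user value 39.

39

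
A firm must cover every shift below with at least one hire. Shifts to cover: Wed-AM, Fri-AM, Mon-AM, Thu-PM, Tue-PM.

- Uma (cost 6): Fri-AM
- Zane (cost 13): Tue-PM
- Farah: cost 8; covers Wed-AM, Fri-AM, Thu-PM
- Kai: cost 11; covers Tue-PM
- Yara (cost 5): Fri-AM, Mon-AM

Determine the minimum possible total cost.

24

Choose Farah, Kai, and Yara: together they cover Wed-AM, Fri-AM, Mon-AM, Thu-PM, Tue-PM — every shift.
Total cost: 8 + 11 + 5 = 24.
No cover costs less than 24.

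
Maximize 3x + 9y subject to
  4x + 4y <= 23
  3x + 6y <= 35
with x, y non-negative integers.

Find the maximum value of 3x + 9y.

(x,y)=(0,5): 4·0+4·5=20≤23, 3·0+6·5=30≤35, objective 45.
(x,y)=(1,4): 4·1+4·4=20≤23, 3·1+6·4=27≤35, objective 39.
(x,y)=(0,4): 4·0+4·4=16≤23, 3·0+6·4=24≤35, objective 36.
The best lattice point is (0,5), giving 45.

45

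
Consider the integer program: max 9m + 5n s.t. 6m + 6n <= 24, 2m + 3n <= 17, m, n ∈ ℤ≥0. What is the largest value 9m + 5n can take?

(m,n)=(4,0): 6·4+6·0=24≤24, 2·4+3·0=8≤17, objective 36.
(m,n)=(3,1): 6·3+6·1=24≤24, 2·3+3·1=9≤17, objective 32.
(m,n)=(3,0): 6·3+6·0=18≤24, 2·3+3·0=6≤17, objective 27.
Maximum is 36 at (m,n)=(4,0).

36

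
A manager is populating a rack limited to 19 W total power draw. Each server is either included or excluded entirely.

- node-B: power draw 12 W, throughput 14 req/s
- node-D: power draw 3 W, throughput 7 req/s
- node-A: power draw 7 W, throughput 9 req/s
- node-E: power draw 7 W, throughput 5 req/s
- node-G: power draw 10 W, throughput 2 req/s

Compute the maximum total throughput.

Allowing fractional choices, the relaxed optimum would be about 26.5, but servers are indivisible.
node-B + node-A: power draw 12 + 7 = 19 ≤ 19, throughput 14 + 9 = 23.
node-B + node-D: power draw 12 + 3 = 15 ≤ 19, throughput 14 + 7 = 21.
Best is node-B and node-A with total throughput 23.

23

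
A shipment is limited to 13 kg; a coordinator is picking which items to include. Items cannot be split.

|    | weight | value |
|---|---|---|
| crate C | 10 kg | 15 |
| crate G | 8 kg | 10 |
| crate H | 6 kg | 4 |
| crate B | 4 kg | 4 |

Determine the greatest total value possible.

Take crate C: weight 10 ≤ 13, value 15.
No other feasible combination does better.

15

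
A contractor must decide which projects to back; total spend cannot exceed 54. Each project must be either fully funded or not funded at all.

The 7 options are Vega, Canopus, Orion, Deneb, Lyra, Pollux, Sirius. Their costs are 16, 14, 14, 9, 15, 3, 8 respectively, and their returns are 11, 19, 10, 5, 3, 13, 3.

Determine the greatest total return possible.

Vega + Canopus + Orion + Pollux: cost 16 + 14 + 14 + 3 = 47 ≤ 54, return 11 + 19 + 10 + 13 = 53.
Vega + Canopus + Deneb + Pollux + Sirius: cost 16 + 14 + 9 + 3 + 8 = 50 ≤ 54, return 11 + 19 + 5 + 13 + 3 = 51.
Best is Vega, Canopus, Orion, and Pollux with total return 53.

53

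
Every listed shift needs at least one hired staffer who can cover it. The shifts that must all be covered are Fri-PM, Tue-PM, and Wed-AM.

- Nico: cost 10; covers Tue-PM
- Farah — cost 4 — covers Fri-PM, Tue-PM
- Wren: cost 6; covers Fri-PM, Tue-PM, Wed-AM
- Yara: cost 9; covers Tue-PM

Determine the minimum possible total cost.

6

The greedy cost-per-new-shift heuristic would pick Farah and Wren for 10, but a cheaper cover exists.
Wren alone covers Fri-PM, Tue-PM, Wed-AM — every shift.
Total cost: 6.
No cover costs less than 6.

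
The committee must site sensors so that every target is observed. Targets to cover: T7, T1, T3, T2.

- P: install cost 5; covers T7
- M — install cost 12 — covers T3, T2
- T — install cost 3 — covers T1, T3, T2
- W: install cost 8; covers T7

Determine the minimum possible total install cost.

8

Choose P and T: together they cover T7, T1, T3, T2 — every target.
Total install cost: 5 + 3 = 8.
No cover costs less than 8.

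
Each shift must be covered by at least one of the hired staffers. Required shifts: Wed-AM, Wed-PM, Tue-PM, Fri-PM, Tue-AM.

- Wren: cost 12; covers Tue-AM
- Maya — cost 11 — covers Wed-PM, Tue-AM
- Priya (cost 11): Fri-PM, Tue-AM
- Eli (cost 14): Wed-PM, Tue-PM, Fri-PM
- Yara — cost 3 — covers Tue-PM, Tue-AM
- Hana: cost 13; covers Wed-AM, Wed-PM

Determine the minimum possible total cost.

27

Choose Priya, Yara, and Hana: together they cover Wed-AM, Wed-PM, Tue-PM, Fri-PM, Tue-AM — every shift.
Total cost: 11 + 3 + 13 = 27.
No cover costs less than 27.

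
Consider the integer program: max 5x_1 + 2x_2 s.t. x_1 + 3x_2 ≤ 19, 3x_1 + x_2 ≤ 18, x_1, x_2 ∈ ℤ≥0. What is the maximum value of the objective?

Relaxing integrality, the LP optimum is 31.62 at (x_1,x_2) = (4.38, 4.88), which is not an integer point.
(x_1,x_2)=(5,3): 1·5+3·3=14≤19, 3·5+1·3=18≤18, objective 31.
(x_1,x_2)=(4,5): 1·4+3·5=19≤19, 3·4+1·5=17≤18, objective 30.
(x_1,x_2)=(5,2): 1·5+3·2=11≤19, 3·5+1·2=17≤18, objective 29.
No feasible integer point exceeds 31.

31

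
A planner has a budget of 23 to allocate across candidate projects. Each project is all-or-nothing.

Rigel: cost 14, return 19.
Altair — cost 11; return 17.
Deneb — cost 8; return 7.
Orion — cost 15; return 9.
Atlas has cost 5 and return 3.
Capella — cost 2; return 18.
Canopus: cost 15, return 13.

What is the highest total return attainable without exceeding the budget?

Take Altair, Deneb, and Capella: cost 11 + 8 + 2 = 21 ≤ 23, return 17 + 7 + 18 = 42.
No other feasible combination does better.

42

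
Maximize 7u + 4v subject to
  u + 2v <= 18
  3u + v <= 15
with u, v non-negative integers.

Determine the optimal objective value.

Relaxing integrality, the LP optimum is 48.00 at (u,v) = (2.4, 7.8), which is not an integer point.
(u,v)=(2,8): 1·2+2·8=18≤18, 3·2+1·8=14≤15, objective 46.
(u,v)=(3,6): 1·3+2·6=15≤18, 3·3+1·6=15≤15, objective 45.
(u,v)=(2,7): 1·2+2·7=16≤18, 3·2+1·7=13≤15, objective 42.
(u,v)=(1,8): 1·1+2·8=17≤18, 3·1+1·8=11≤15, objective 39.
Maximum is 46 at (u,v)=(2,8).

46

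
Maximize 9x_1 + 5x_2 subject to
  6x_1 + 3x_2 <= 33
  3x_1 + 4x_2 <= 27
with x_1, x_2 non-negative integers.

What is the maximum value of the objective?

Relaxing integrality, the LP optimum is 51.60 at (x_1,x_2) = (3.4, 4.2), which is not an integer point.
(x_1,x_2)=(4,3): 6·4+3·3=33≤33, 3·4+4·3=24≤27, objective 51.
(x_1,x_2)=(3,4): 6·3+3·4=30≤33, 3·3+4·4=25≤27, objective 47.
(x_1,x_2)=(4,2): 6·4+3·2=30≤33, 3·4+4·2=20≤27, objective 46.
(x_1,x_2)=(2,5): 6·2+3·5=27≤33, 3·2+4·5=26≤27, objective 43.
The best lattice point is (4,3), giving 51.

51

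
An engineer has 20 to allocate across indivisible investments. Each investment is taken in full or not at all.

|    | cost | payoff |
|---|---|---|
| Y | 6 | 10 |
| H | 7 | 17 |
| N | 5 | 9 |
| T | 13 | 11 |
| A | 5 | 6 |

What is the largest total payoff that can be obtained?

36

Y + H + N: cost 6 + 7 + 5 = 18 ≤ 20, payoff 10 + 17 + 9 = 36.
H + N + A: cost 7 + 5 + 5 = 17 ≤ 20, payoff 17 + 9 + 6 = 32.
Y + H + A: cost 6 + 7 + 5 = 18 ≤ 20, payoff 10 + 17 + 6 = 33.
Best is Y, H, and N with total payoff 36.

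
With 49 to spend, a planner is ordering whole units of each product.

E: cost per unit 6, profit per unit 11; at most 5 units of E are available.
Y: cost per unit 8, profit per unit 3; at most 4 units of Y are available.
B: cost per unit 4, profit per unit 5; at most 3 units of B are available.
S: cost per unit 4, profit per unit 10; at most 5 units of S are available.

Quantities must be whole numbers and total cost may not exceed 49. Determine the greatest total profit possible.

99

This is a bounded integer knapsack.
S has the best ratio (10/4); taking only S gives at most 5×10 = 50 (stopped by the supply cap of 5).
Mixing does better — 4×E, 1×B, and 5×S: cost 48 ≤ 49, profit 4·11 + 1·5 + 5·10 = 99.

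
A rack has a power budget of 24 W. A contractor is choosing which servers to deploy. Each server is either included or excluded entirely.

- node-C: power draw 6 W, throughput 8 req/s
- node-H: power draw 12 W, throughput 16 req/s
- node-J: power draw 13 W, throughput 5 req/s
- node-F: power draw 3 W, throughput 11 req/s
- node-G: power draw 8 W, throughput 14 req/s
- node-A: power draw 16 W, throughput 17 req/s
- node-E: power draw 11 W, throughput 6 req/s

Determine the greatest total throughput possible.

This is a 0-1 knapsack instance.
Take node-H, node-F, and node-G: power draw 12 + 3 + 8 = 23 ≤ 24, throughput 16 + 11 + 14 = 41.
No other feasible combination does better.

41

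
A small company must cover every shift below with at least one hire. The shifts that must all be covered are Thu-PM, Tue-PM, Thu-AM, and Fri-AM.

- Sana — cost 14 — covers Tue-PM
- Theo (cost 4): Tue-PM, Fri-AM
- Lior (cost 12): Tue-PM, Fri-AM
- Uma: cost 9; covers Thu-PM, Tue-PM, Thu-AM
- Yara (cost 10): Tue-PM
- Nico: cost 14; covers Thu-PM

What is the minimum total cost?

Choose Theo and Uma: together they cover Thu-PM, Tue-PM, Thu-AM, Fri-AM — every shift.
Total cost: 4 + 9 = 13.
No cover costs less than 13.

13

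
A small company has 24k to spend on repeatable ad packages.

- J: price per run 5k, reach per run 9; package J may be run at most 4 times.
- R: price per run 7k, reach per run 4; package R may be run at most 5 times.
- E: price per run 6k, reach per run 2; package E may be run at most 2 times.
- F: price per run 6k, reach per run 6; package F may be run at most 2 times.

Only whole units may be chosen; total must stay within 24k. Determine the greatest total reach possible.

3×J and 1×F: price 21 ≤ 24, reach 3·9 + 1·6 = 33.
4×J: price 20 ≤ 24, reach 4·9 = 36.
Best is 36.

36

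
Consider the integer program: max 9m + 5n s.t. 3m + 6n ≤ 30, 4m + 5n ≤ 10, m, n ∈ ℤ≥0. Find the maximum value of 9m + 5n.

(m,n)=(2,0): 3·2+6·0=6≤30, 4·2+5·0=8≤10, objective 18.
(m,n)=(1,1): 3·1+6·1=9≤30, 4·1+5·1=9≤10, objective 14.
(m,n)=(1,0): 3·1+6·0=3≤30, 4·1+5·0=4≤10, objective 9.
Maximum is 18 at (m,n)=(2,0).

18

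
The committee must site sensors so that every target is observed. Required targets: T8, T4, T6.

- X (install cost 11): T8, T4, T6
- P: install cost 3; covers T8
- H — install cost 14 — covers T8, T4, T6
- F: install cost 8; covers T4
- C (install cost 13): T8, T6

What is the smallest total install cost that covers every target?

The greedy cost-per-new-target heuristic would pick P and X for 14, but a cheaper cover exists.
X alone covers T8, T4, T6 — every target.
Total install cost: 11.
No cover costs less than 11.

11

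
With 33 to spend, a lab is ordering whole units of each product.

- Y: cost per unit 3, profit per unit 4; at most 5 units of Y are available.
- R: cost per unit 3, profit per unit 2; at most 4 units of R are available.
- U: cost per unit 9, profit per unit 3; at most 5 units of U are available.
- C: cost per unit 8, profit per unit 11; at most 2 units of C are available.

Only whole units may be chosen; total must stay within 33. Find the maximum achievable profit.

42

Take 5×Y and 2×C: cost 31 ≤ 33, profit 5·4 + 2·11 = 42.
C has the best ratio (11/8) and is taken to its limit of 2; remaining capacity is filled optimally with the others.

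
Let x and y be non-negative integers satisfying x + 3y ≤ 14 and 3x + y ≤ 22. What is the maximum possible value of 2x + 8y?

36

(x,y)=(2,4) is feasible, giving 36.
(x,y)=(1,4) is feasible, giving 34.
(x,y)=(0,4) is feasible, giving 32.
(x,y)=(3,3) is feasible, giving 30.
No feasible integer point exceeds 36.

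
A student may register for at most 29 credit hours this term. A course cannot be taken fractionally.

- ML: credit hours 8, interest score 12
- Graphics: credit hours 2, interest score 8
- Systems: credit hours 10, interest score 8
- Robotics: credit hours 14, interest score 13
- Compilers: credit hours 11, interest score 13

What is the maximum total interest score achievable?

34

Allowing fractional choices, the relaxed optimum would be about 40.4, but courses are indivisible.
ML + Graphics + Robotics: credit hours 8 + 2 + 14 = 24 ≤ 29, interest score 12 + 8 + 13 = 33.
ML + Graphics + Compilers: credit hours 8 + 2 + 11 = 21 ≤ 29, interest score 12 + 8 + 13 = 33.
Graphics + Robotics + Compilers: credit hours 2 + 14 + 11 = 27 ≤ 29, interest score 8 + 13 + 13 = 34.
Best is Graphics, Robotics, and Compilers with total interest score 34.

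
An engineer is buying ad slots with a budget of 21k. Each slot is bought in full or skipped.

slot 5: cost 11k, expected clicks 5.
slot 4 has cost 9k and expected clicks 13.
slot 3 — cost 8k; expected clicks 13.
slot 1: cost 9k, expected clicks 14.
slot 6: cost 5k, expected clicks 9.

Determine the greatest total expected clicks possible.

27

Take slot 3 and slot 1: cost 8 + 9 = 17 ≤ 21, expected clicks 13 + 14 = 27.
No feasible combination exceeds this.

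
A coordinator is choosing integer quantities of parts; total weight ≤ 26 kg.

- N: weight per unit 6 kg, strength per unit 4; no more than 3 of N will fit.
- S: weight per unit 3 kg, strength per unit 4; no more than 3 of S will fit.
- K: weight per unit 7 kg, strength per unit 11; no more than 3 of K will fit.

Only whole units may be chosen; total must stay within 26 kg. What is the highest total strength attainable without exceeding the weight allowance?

37

This is a bounded integer knapsack.
K has the best ratio (11/7); taking only K gives at most 3×11 = 33 (stopped by the weight limit).
Mixing does better — 1×S and 3×K: weight 24 ≤ 26, strength 1·4 + 3·11 = 37.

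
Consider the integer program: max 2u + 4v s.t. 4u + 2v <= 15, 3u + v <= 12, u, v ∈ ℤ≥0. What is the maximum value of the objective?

The continuous relaxation peaks at (0, 7.5) with value 30.00; rounding to a feasible lattice point costs some objective.
(u,v)=(0,7): 4·0+2·7=14≤15, 3·0+1·7=7≤12, objective 28.
(u,v)=(0,6): 4·0+2·6=12≤15, 3·0+1·6=6≤12, objective 24.
No feasible integer point exceeds 28.

28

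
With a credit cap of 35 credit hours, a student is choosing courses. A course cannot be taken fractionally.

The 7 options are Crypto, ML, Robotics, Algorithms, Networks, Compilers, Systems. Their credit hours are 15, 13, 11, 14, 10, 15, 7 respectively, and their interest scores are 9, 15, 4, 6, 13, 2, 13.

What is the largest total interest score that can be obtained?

Crypto + Networks + Systems: credit hours 15 + 10 + 7 = 32 ≤ 35, interest score 9 + 13 + 13 = 35.
ML + Networks + Systems: credit hours 13 + 10 + 7 = 30 ≤ 35, interest score 15 + 13 + 13 = 41.
Crypto + ML + Systems: credit hours 15 + 13 + 7 = 35 ≤ 35, interest score 9 + 15 + 13 = 37.
Best is ML, Networks, and Systems with total interest score 41.

41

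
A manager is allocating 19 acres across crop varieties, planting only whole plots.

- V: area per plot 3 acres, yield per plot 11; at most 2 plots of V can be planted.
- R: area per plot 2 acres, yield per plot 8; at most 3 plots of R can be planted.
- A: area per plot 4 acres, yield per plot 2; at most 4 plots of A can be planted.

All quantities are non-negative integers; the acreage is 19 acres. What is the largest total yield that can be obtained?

This is a bounded integer knapsack.
2×V and 3×R: area 12 ≤ 19, yield 2·11 + 3·8 = 46.
2×V, 3×R, and 1×A: area 16 ≤ 19, yield 2·11 + 3·8 + 1·2 = 48.
Best is 48.

48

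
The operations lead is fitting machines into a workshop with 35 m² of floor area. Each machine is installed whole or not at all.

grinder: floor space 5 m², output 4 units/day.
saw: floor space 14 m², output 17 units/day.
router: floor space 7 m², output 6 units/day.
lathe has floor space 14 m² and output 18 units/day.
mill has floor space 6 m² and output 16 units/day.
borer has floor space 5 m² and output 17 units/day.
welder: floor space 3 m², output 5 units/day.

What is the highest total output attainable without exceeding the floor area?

62

Allowing fractional choices, the relaxed optimum would be about 64.5, but machines are indivisible.
saw + router + mill + borer + welder: floor space 14 + 7 + 6 + 5 + 3 = 35 ≤ 35, output 17 + 6 + 16 + 17 + 5 = 61.
router + lathe + mill + borer + welder: floor space 7 + 14 + 6 + 5 + 3 = 35 ≤ 35, output 6 + 18 + 16 + 17 + 5 = 62.
grinder + lathe + mill + borer + welder: floor space 5 + 14 + 6 + 5 + 3 = 33 ≤ 35, output 4 + 18 + 16 + 17 + 5 = 60.
Best is router, lathe, mill, borer, and welder with total output 62.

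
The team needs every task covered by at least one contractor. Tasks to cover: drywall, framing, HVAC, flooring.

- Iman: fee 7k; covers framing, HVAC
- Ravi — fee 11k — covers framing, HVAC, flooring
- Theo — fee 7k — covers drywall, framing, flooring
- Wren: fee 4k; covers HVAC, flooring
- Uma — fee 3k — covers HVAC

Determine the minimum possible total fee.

This is a weighted set-cover instance.
The greedy cost-per-new-task heuristic would pick Wren and Theo for 11, but a cheaper cover exists.
Choose Theo and Uma: together they cover drywall, framing, HVAC, flooring — every task.
Total fee: 7 + 3 = 10.
No cover costs less than 10.

10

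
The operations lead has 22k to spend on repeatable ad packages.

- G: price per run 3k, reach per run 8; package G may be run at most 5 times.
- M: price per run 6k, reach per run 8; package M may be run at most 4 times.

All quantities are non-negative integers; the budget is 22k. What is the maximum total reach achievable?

G has the best ratio (8/3); taking only G gives at most 5×8 = 40 (stopped by the supply cap of 5).
Mixing does better — 5×G and 1×M: price 21 ≤ 22, reach 5·8 + 1·8 = 48.

48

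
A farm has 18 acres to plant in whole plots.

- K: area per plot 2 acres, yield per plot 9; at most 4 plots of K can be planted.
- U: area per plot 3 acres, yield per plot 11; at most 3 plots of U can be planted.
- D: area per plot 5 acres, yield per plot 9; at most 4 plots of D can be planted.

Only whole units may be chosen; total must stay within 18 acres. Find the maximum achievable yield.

69

Take 4×K and 3×U: area 17 ≤ 18, yield 4·9 + 3·11 = 69.
K has the best ratio (9/2) and is taken to its limit of 4; remaining capacity is filled optimally with the others.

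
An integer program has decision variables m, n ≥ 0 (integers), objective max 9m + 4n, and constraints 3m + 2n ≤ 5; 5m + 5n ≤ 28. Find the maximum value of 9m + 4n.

13

Relaxing integrality, the LP optimum is 15.00 at (m,n) = (1.67, 0), which is not an integer point.
(m,n)=(1,1): 3·1+2·1=5≤5, 5·1+5·1=10≤28, objective 13.
(m,n)=(1,0): 3·1+2·0=3≤5, 5·1+5·0=5≤28, objective 9.
Maximum is 13 at (m,n)=(1,1).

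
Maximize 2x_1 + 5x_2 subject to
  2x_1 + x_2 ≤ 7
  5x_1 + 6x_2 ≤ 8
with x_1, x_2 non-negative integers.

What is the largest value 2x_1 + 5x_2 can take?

The continuous relaxation peaks at (0, 1.33) with value 6.67; rounding to a feasible lattice point costs some objective.
(x_1,x_2)=(0,1): 2·0+1·1=1≤7, 5·0+6·1=6≤8, objective 5.
(x_1,x_2)=(1,0): 2·1+1·0=2≤7, 5·1+6·0=5≤8, objective 2.
(x_1,x_2)=(0,0): 2·0+1·0=0≤7, 5·0+6·0=0≤8, objective 0.
The best lattice point is (0,1), giving 5.

5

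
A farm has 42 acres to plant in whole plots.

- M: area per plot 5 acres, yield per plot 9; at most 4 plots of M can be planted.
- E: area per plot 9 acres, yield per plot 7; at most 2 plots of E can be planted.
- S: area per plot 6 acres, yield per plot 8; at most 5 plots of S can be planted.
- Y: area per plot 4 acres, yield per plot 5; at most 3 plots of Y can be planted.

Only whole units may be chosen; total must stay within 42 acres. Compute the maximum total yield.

This is a bounded integer knapsack.
Take 4×M, 3×S, and 1×Y: area 42 ≤ 42, yield 4·9 + 3·8 + 1·5 = 65.
M has the best ratio (9/5) and is taken to its limit of 4; remaining capacity is filled optimally with the others.

65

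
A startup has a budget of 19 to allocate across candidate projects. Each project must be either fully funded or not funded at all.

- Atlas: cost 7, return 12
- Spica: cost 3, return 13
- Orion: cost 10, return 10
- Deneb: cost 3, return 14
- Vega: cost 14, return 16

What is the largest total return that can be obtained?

39

Treat it as a binary knapsack problem.
Atlas + Spica + Deneb: cost 7 + 3 + 3 = 13 ≤ 19, return 12 + 13 + 14 = 39.
Spica + Orion + Deneb: cost 3 + 10 + 3 = 16 ≤ 19, return 13 + 10 + 14 = 37.
Best is Atlas, Spica, and Deneb with total return 39.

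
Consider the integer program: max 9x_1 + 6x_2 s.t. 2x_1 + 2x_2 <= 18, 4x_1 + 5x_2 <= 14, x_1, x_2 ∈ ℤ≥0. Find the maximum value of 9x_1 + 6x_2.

27

The continuous relaxation peaks at (3.5, 0) with value 31.50; rounding to a feasible lattice point costs some objective.
(x_1,x_2)=(3,0): 2·3+2·0=6≤18, 4·3+5·0=12≤14, objective 27.
(x_1,x_2)=(2,1): 2·2+2·1=6≤18, 4·2+5·1=13≤14, objective 24.
(x_1,x_2)=(2,0): 2·2+2·0=4≤18, 4·2+5·0=8≤14, objective 18.
No feasible integer point exceeds 27.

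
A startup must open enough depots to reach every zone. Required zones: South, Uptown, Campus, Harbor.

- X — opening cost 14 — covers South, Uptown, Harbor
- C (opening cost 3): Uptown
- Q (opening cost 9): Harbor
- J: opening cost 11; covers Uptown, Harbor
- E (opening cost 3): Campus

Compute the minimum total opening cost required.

17

The greedy cost-per-new-zone heuristic would pick C, E, and X for 20, but a cheaper cover exists.
Choose X and E: together they cover South, Uptown, Campus, Harbor — every zone.
Total opening cost: 14 + 3 = 17.
No cover costs less than 17.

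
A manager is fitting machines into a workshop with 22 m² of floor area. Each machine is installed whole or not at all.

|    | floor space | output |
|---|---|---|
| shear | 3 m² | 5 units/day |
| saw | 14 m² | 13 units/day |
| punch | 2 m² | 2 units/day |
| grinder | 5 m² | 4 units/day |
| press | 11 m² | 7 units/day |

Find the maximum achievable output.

22

Treat it as a binary knapsack problem.
Allowing fractional choices, the relaxed optimum would be about 22.4, but machines are indivisible.
shear + saw + punch: floor space 3 + 14 + 2 = 19 ≤ 22, output 5 + 13 + 2 = 20.
shear + saw + grinder: floor space 3 + 14 + 5 = 22 ≤ 22, output 5 + 13 + 4 = 22.
saw + punch + grinder: floor space 14 + 2 + 5 = 21 ≤ 22, output 13 + 2 + 4 = 19.
Best is shear, saw, and grinder with total output 22.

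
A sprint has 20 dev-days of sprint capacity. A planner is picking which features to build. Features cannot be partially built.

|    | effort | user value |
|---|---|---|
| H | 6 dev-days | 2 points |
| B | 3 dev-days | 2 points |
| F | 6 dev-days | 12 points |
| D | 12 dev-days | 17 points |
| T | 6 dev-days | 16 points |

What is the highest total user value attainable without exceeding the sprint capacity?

33

This is a 0-1 knapsack instance.
H + F + T: effort 6 + 6 + 6 = 18 ≤ 20, user value 2 + 12 + 16 = 30.
B + F + T: effort 3 + 6 + 6 = 15 ≤ 20, user value 2 + 12 + 16 = 30.
D + T: effort 12 + 6 = 18 ≤ 20, user value 17 + 16 = 33.
Best is D and T with total user value 33.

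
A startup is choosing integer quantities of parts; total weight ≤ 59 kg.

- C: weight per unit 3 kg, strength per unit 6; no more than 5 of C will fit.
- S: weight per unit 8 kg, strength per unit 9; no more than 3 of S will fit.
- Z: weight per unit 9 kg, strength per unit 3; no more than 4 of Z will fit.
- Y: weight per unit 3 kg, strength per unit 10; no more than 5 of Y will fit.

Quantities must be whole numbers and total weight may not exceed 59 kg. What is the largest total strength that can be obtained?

This is a bounded integer knapsack.
Take 5×C, 3×S, and 5×Y: weight 54 ≤ 59, strength 5·6 + 3·9 + 5·10 = 107.
Y has the best ratio (10/3) and is taken to its limit of 5; remaining capacity is filled optimally with the others.

107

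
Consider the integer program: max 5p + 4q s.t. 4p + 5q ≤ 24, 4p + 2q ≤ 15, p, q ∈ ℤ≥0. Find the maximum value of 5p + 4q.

Relaxing integrality, the LP optimum is 23.25 at (p,q) = (2.25, 3), which is not an integer point.
(p,q)=(2,3) is feasible, giving 22.
(p,q)=(1,4) is feasible, giving 21.
(p,q)=(2,2) is feasible, giving 18.
Maximum is 22 at (p,q)=(2,3).

22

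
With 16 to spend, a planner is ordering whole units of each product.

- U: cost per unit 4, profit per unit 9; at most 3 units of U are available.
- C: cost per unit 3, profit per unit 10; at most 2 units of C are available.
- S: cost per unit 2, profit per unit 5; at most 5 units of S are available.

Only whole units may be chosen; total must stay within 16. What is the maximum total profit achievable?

45

C has the best ratio (10/3); taking only C gives at most 2×10 = 20 (stopped by the supply cap of 2).
Mixing does better — 2×C and 5×S: cost 16 ≤ 16, profit 2·10 + 5·5 = 45.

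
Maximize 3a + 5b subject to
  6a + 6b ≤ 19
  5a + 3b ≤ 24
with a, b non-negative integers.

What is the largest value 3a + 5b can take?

Relaxing integrality, the LP optimum is 15.83 at (a,b) = (0, 3.17), which is not an integer point.
(a,b)=(0,3): 6·0+6·3=18≤19, 5·0+3·3=9≤24, objective 15.
(a,b)=(1,2): 6·1+6·2=18≤19, 5·1+3·2=11≤24, objective 13.
(a,b)=(0,2): 6·0+6·2=12≤19, 5·0+3·2=6≤24, objective 10.
Maximum is 15 at (a,b)=(0,3).

15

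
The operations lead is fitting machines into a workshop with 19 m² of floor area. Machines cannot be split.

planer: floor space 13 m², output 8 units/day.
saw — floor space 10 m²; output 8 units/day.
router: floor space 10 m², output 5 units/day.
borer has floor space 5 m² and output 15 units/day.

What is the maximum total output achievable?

23

Take saw and borer: floor space 10 + 5 = 15 ≤ 19, output 8 + 15 = 23.
No feasible combination exceeds this.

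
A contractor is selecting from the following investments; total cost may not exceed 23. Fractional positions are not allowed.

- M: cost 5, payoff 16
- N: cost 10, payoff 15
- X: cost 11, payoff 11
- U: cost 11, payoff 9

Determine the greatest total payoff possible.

Allowing fractional choices, the relaxed optimum would be about 39.0, but investments are indivisible.
M + X: cost 5 + 11 = 16 ≤ 23, payoff 16 + 11 = 27.
M + N: cost 5 + 10 = 15 ≤ 23, payoff 16 + 15 = 31.
N + X: cost 10 + 11 = 21 ≤ 23, payoff 15 + 11 = 26.
Best is M and N with total payoff 31.

31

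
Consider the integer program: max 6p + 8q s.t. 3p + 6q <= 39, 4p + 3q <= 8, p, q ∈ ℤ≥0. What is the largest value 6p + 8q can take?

(p,q)=(0,2): 3·0+6·2=12≤39, 4·0+3·2=6≤8, objective 16.
(p,q)=(1,1): 3·1+6·1=9≤39, 4·1+3·1=7≤8, objective 14.
(p,q)=(0,1): 3·0+6·1=6≤39, 4·0+3·1=3≤8, objective 8.
Maximum is 16 at (p,q)=(0,2).

16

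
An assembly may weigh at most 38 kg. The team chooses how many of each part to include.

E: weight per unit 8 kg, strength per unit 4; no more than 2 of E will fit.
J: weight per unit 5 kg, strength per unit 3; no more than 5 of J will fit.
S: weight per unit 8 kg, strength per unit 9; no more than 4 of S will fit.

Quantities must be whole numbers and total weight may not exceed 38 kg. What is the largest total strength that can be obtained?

39

4×S: weight 32 ≤ 38, strength 4·9 = 36.
1×J and 4×S: weight 37 ≤ 38, strength 1·3 + 4·9 = 39.
Best is 39.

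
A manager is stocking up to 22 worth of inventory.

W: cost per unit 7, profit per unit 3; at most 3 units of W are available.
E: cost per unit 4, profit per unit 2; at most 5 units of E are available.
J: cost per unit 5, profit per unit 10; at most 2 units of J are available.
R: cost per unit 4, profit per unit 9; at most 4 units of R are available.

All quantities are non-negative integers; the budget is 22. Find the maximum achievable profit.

This is a bounded integer knapsack.
Take 2×J and 3×R: cost 22 ≤ 22, profit 2·10 + 3·9 = 47.
No other integer combination yields more.

47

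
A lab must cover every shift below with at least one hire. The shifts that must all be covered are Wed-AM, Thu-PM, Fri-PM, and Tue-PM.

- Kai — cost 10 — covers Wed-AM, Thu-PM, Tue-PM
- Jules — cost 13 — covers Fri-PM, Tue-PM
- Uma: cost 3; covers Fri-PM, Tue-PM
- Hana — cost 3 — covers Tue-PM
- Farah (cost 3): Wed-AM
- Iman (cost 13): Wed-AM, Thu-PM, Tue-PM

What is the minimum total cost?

13

The greedy cost-per-new-shift heuristic would pick Uma, Farah, and Kai for 16, but a cheaper cover exists.
Choose Kai and Uma: together they cover Wed-AM, Thu-PM, Fri-PM, Tue-PM — every shift.
Total cost: 10 + 3 = 13.
No cover costs less than 13.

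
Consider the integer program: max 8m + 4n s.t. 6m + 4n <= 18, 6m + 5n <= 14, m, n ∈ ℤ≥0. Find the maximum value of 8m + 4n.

16

(m,n)=(2,0) is feasible, giving 16.
(m,n)=(1,1) is feasible, giving 12.
(m,n)=(1,0) is feasible, giving 8.
The best lattice point is (2,0), giving 16.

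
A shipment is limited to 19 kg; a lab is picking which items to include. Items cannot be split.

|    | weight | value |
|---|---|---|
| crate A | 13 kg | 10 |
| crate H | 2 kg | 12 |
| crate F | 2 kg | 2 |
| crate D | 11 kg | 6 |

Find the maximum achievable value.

This is an integer program with binary decision variables.
Allowing fractional choices, the relaxed optimum would be about 25.1, but items are indivisible.
crate A + crate H + crate F: weight 13 + 2 + 2 = 17 ≤ 19, value 10 + 12 + 2 = 24.
crate A + crate H: weight 13 + 2 = 15 ≤ 19, value 10 + 12 = 22.
Best is crate A, crate H, and crate F with total value 24.

24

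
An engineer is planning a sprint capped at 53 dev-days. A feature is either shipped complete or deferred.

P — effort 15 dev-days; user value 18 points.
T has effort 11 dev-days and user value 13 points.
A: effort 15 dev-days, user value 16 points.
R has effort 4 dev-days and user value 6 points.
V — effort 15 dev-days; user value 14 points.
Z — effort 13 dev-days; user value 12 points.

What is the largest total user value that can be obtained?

54

This is a 0-1 knapsack instance.
P + T + A + R: effort 15 + 11 + 15 + 4 = 45 ≤ 53, user value 18 + 13 + 16 + 6 = 53.
P + A + R + Z: effort 15 + 15 + 4 + 13 = 47 ≤ 53, user value 18 + 16 + 6 + 12 = 52.
P + A + R + V: effort 15 + 15 + 4 + 15 = 49 ≤ 53, user value 18 + 16 + 6 + 14 = 54.
Best is P, A, R, and V with total user value 54.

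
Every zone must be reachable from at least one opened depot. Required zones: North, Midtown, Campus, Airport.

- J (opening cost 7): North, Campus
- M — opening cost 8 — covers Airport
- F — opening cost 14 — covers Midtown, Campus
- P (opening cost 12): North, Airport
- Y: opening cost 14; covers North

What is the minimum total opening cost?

The greedy cost-per-new-zone heuristic would pick J, M, and F for 29, but a cheaper cover exists.
Choose F and P: together they cover North, Midtown, Campus, Airport — every zone.
Total opening cost: 14 + 12 = 26.
No cover costs less than 26.

26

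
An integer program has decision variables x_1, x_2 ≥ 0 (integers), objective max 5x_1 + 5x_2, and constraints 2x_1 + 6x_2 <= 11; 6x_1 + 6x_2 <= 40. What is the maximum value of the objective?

25

The continuous relaxation peaks at (5.5, 0) with value 27.50; rounding to a feasible lattice point costs some objective.
(x_1,x_2)=(5,0): 2·5+6·0=10≤11, 6·5+6·0=30≤40, objective 25.
(x_1,x_2)=(4,0): 2·4+6·0=8≤11, 6·4+6·0=24≤40, objective 20.
Maximum is 25 at (x_1,x_2)=(5,0).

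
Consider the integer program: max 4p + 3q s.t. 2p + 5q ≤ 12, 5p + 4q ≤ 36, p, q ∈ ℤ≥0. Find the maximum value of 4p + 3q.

(p,q)=(6,0) is feasible, giving 24.
(p,q)=(5,0) is feasible, giving 20.
The best lattice point is (6,0), giving 24.

24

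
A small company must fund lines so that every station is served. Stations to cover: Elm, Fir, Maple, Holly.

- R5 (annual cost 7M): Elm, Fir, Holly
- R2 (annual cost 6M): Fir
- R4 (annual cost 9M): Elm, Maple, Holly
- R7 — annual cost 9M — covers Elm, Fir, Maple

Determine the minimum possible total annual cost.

15

The greedy cost-per-new-station heuristic would pick R5 and R4 for 16, but a cheaper cover exists.
Choose R2 and R4: together they cover Elm, Fir, Maple, Holly — every station.
Total annual cost: 6 + 9 = 15.
No cover costs less than 15.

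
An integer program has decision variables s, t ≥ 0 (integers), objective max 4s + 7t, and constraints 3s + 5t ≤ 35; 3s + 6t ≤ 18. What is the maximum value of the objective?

24

(s,t)=(6,0): 3·6+5·0=18≤35, 3·6+6·0=18≤18, objective 24.
(s,t)=(5,0): 3·5+5·0=15≤35, 3·5+6·0=15≤18, objective 20.
Maximum is 24 at (s,t)=(6,0).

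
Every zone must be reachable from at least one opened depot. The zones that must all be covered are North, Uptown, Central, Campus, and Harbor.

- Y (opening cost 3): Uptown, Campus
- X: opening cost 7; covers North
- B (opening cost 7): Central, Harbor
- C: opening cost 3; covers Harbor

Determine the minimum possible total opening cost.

17

Choose Y, X, and B: together they cover North, Uptown, Central, Campus, Harbor — every zone.
Total opening cost: 3 + 7 + 7 = 17.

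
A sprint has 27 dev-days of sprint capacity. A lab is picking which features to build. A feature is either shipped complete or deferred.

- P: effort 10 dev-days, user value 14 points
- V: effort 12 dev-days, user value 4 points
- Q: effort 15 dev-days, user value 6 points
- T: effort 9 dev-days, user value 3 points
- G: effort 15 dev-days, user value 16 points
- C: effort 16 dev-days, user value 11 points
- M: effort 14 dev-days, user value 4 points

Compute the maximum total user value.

30

Take P and G: effort 10 + 15 = 25 ≤ 27, user value 14 + 16 = 30.
No other feasible combination does better.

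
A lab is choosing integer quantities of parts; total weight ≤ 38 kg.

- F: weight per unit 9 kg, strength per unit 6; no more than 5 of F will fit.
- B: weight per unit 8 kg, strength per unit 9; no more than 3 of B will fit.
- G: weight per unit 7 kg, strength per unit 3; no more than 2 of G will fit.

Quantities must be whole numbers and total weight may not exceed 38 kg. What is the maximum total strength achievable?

33

B has the best ratio (9/8); taking only B gives at most 3×9 = 27 (stopped by the supply cap of 3).
Mixing does better — 3×B and 2×G: weight 38 ≤ 38, strength 3·9 + 2·3 = 33.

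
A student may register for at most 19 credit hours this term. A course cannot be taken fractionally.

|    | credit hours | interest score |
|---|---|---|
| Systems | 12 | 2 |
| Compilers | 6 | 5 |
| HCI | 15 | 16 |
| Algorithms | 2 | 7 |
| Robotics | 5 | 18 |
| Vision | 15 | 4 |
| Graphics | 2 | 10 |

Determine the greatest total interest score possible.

Algorithms + Robotics + Graphics: credit hours 2 + 5 + 2 = 9 ≤ 19, interest score 7 + 18 + 10 = 35.
Compilers + Algorithms + Robotics + Graphics: credit hours 6 + 2 + 5 + 2 = 15 ≤ 19, interest score 5 + 7 + 18 + 10 = 40.
Best is Compilers, Algorithms, Robotics, and Graphics with total interest score 40.

40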